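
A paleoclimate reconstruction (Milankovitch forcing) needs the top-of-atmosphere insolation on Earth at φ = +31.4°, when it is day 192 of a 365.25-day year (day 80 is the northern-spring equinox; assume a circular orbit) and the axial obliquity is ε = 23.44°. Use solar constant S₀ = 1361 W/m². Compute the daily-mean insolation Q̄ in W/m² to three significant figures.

Solar longitude: λ_s = 360° × (192 − 80)/365.25 = 110.390°.
sin δ = sin 23.44° × sin 110.390° = 0.37286, so δ = +21.892°.
cos H₀ = −tan(+31.4°) tan(+21.892°) = -0.2453, H₀ = 1.8186 rad.
Bracket: H₀ sin φ sin δ + cos φ cos δ sin H₀ = 1.8186×0.52101×0.37286 + 0.85355×0.92789×0.96945 = 0.353288 + 0.767805 = 1.121093.
Q̄ = (S₀/π) × [bracket] = (1361/π) × 1.121093 = 485.7 W/m².

Q̄ ≈ 486 W/m²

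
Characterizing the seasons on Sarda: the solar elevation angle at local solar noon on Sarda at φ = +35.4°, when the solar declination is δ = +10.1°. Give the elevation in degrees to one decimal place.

At local noon the hour angle is zero, so the zenith angle equals |φ − δ| = |+35.4° − (+10.100°)| = 25.300°.
Elevation = 90° − 25.300° = 64.7°.

64.7°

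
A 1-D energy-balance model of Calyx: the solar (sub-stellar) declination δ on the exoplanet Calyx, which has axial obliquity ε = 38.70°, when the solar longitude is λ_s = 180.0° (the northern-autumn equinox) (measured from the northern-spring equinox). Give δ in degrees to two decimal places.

δ = +0.00°

sin δ = sin ε · sin λ_s = sin 38.70° × sin 180.0° = 0.000000.
δ = arcsin(0.000000) = +0.00°.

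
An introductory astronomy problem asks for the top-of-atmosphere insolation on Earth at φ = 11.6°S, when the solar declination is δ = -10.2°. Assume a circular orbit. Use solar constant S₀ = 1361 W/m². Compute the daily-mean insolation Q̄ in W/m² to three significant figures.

Q̄ ≈ 442 W/m²

cos H₀ = −tan(-11.6°) tan(-10.200°) = -0.0369, H₀ = 1.6077 rad.
Bracket: H₀ sin φ sin δ + cos φ cos δ sin H₀ = 1.6077×-0.20108×-0.17708 + 0.97958×0.98420×0.99932 = 0.057246 + 0.963447 = 1.020693.
Q̄ = (S₀/π) × [bracket] = (1361/π) × 1.020693 = 442.2 W/m².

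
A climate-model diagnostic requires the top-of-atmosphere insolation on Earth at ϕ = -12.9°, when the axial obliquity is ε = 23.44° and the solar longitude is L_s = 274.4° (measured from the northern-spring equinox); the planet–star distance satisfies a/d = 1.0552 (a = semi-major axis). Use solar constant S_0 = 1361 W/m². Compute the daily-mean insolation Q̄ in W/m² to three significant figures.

Solar declination: sin δ = sin ε · sin L_s = sin 23.44° × sin 274.4° = -0.39662, so δ = -23.367°.
cos h₀ = −tan(-12.9°) tan(-23.367°) = -0.0990, h₀ = 1.6699 rad.
Bracket: h₀ sin ϕ sin δ + cos ϕ cos δ sin h₀ = 1.6699×-0.22325×-0.39662 + 0.97476×0.91798×0.99509 = 0.147862 + 0.890417 = 1.038279.
Inverse-square distance factor (a/d)² = 1.0552² = 1.113447.
Q̄ = (S_0/π) × 1.113447 × [bracket] = (1361/π) × 1.113447 × 1.038279 = 500.8 W/m².

Q̄ ≈ 501 W/m²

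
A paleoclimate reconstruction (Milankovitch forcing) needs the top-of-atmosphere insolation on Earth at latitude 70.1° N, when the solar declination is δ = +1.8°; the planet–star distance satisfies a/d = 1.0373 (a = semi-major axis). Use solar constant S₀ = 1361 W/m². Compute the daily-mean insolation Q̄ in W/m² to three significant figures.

Q̄ ≈ 181 W/m²

cos H₀ = −tan(+70.1°) tan(+1.800°) = -0.0868, H₀ = 1.6577 rad.
Bracket: H₀ sin φ sin δ + cos φ cos δ sin H₀ = 1.6577×0.94029×0.03141 + 0.34038×0.99951×0.99622 = 0.048959 + 0.338927 = 0.387886.
Inverse-square distance factor (a/d)² = 1.0373² = 1.075991.
Q̄ = (S₀/π) × 1.075991 × [bracket] = (1361/π) × 1.075991 × 0.387886 = 180.8 W/m².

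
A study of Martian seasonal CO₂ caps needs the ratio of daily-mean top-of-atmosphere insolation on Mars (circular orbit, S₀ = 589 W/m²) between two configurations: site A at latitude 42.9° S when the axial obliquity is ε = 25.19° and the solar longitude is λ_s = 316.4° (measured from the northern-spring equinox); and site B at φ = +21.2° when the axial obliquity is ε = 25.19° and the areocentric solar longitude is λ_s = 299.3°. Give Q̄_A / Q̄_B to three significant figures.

— Configuration A (φ=-42.9°):
Solar declination: sin δ = sin ε · sin λ_s = sin 25.19° × sin 316.4° = -0.29352, so δ = -17.069°.
cos H₀ = −tan(-42.9°) tan(-17.069°) = -0.2853, H₀ = 1.8601 rad.
Bracket: H₀ sin φ sin δ + cos φ cos δ sin H₀ = 1.8601×-0.68072×-0.29352 + 0.73254×0.95595×0.95843 = 0.371657 + 0.671161 = 1.042818.
Q̄ = (S₀/π) × [bracket] = (589/π) × 1.042818 = 195.51 W/m².
— Configuration B (φ=+21.2°):
sin δ = sin 25.19° × sin 299.3° = -0.37117, so δ = -21.788°.
cos H₀ = −tan(+21.2°) tan(-21.788°) = 0.1550, H₀ = 1.4151 rad.
Bracket: H₀ sin φ sin δ + cos φ cos δ sin H₀ = 1.4151×0.36162×-0.37117 + 0.93232×0.92856×0.98791 = -0.189938 + 0.855249 = 0.665311.
Q̄ = (S₀/π) × [bracket] = (589/π) × 0.665311 = 124.74 W/m².
Ratio Q̄_A / Q̄_B = 195.51 / 124.74 = 1.567.

Q̄_A / Q̄_B ≈ 1.57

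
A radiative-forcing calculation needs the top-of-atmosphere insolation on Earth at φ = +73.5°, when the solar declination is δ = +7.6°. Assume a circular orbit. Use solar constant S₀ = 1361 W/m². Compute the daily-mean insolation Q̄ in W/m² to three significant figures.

Q̄ ≈ 221 W/m²

cos H₀ = −tan(+73.5°) tan(+7.600°) = -0.4504, H₀ = 2.0381 rad.
Bracket: H₀ sin φ sin δ + cos φ cos δ sin H₀ = 2.0381×0.95882×0.13226 + 0.28402×0.99122×0.89280 = 0.258459 + 0.251347 = 0.509806.
Q̄ = (S₀/π) × [bracket] = (1361/π) × 0.509806 = 220.9 W/m².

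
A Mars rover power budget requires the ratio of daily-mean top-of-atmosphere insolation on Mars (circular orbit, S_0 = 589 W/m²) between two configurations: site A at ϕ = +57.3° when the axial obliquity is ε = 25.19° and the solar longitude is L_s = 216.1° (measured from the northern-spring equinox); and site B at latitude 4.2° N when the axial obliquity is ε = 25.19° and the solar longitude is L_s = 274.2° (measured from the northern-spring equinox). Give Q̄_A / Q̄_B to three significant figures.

— Configuration A (ϕ=+57.3°):
Solar declination: sin δ = sin ε · sin L_s = sin 25.19° × sin 216.1° = -0.25077, so δ = -14.523°.
cos h₀ = −tan(+57.3°) tan(-14.523°) = 0.4035, h₀ = 1.1554 rad.
Bracket: h₀ sin ϕ sin δ + cos ϕ cos δ sin h₀ = 1.1554×0.84151×-0.25077 + 0.54024×0.96805×0.91497 = -0.243819 + 0.478510 = 0.234691.
Q̄ = (S_0/π) × [bracket] = (589/π) × 0.234691 = 44.001 W/m².
— Configuration B (ϕ=+4.2°):
Solar declination: sin δ = sin ε · sin L_s = sin 25.19° × sin 274.2° = -0.42448, so δ = -25.118°.
cos h₀ = −tan(+4.2°) tan(-25.118°) = 0.0344, h₀ = 1.5364 rad.
Bracket: h₀ sin ϕ sin δ + cos ϕ cos δ sin h₀ = 1.5364×0.07324×-0.42448 + 0.99731×0.90544×0.99941 = -0.047765 + 0.902472 = 0.854707.
Q̄ = (S_0/π) × [bracket] = (589/π) × 0.854707 = 160.24 W/m².
Ratio Q̄_A / Q̄_B = 44.001 / 160.24 = 0.2746.

Q̄_A / Q̄_B ≈ 0.275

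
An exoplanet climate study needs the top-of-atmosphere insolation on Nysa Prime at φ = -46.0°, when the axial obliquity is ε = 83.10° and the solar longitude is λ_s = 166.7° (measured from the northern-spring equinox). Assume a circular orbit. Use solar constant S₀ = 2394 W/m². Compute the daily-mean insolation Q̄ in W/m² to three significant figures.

Solar declination: sin δ = sin ε · sin λ_s = sin 83.10° × sin 166.7° = 0.22838, so δ = +13.202°.
cos H₀ = −tan(-46.0°) tan(+13.202°) = 0.2429, H₀ = 1.3254 rad.
Bracket: H₀ sin φ sin δ + cos φ cos δ sin H₀ = 1.3254×-0.71934×0.22838 + 0.69466×0.97357×0.97005 = -0.217741 + 0.656045 = 0.438304.
Q̄ = (S₀/π) × [bracket] = (2394/π) × 0.438304 = 334.0 W/m².

Q̄ ≈ 334 W/m²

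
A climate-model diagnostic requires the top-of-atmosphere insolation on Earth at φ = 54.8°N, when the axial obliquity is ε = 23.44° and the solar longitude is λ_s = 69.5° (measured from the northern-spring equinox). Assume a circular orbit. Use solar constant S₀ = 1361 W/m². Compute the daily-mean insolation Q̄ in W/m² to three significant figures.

Q̄ ≈ 478 W/m²

Solar declination: sin δ = sin ε · sin λ_s = sin 23.44° × sin 69.5° = 0.37260, so δ = +21.876°.
cos H₀ = −tan(+54.8°) tan(+21.876°) = -0.5692, H₀ = 2.1763 rad.
Bracket: H₀ sin φ sin δ + cos φ cos δ sin H₀ = 2.1763×0.81714×0.37260 + 0.57643×0.92799×0.82222 = 0.662610 + 0.439823 = 1.102433.
Q̄ = (S₀/π) × [bracket] = (1361/π) × 1.102433 = 477.6 W/m².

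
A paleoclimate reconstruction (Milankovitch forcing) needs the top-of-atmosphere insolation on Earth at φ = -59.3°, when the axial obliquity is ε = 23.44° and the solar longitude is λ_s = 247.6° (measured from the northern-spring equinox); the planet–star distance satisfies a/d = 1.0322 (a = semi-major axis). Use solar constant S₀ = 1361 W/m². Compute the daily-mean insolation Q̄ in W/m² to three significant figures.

Solar declination: sin δ = sin ε · sin λ_s = sin 23.44° × sin 247.6° = -0.36777, so δ = -21.578°.
cos H₀ = −tan(-59.3°) tan(-21.578°) = -0.6661, H₀ = 2.2997 rad.
Bracket: H₀ sin φ sin δ + cos φ cos δ sin H₀ = 2.2997×-0.85985×-0.36777 + 0.51054×0.92992×0.74588 = 0.727227 + 0.354115 = 1.081342.
Inverse-square distance factor (a/d)² = 1.0322² = 1.065437.
Q̄ = (S₀/π) × 1.065437 × [bracket] = (1361/π) × 1.065437 × 1.081342 = 499.1 W/m².

Q̄ ≈ 499 W/m²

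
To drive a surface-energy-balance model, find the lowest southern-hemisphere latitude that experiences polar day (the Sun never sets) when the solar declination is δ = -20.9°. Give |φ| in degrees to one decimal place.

|φ| = 69.1°

Polar day requires cos H₀ = −tan φ tan δ ≤ −1, i.e. tan φ tan δ ≥ 1.
The boundary is |tan φ| · |tan δ| = 1, so |φ| = 90° − |δ| = 90° − 20.9° = 69.1° in the southern hemisphere.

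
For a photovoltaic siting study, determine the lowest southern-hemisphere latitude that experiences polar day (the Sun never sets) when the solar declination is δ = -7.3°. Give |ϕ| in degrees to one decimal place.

Polar day requires cos h₀ = −tan ϕ tan δ ≤ −1, i.e. tan ϕ tan δ ≥ 1.
The boundary is |tan ϕ| · |tan δ| = 1, so |ϕ| = 90° − |δ| = 90° − 7.3° = 82.7° in the southern hemisphere.

|ϕ| = 82.7°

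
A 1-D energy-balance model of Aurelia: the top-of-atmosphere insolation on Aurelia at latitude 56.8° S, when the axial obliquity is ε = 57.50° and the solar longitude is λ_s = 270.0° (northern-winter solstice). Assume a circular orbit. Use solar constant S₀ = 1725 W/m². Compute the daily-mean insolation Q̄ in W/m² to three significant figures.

Q̄ ≈ 1.22e+03 W/m²

Solar declination: sin δ = sin ε · sin λ_s = sin 57.50° × sin 270.0° = -0.84339, so δ = -57.500°.
cos H₀ = −tan(-56.8°) tan(-57.500°) = -2.3987 ≤ −1 ⇒ polar day, H₀ = π.
Bracket: H₀ sin φ sin δ + cos φ cos δ sin H₀ = 3.1416×-0.83676×-0.84339 + 0.54756×0.53730×0.00000 = 2.217074 + 0.000000 = 2.217074.
Q̄ = (S₀/π) × [bracket] = (1725/π) × 2.217074 = 1217 W/m².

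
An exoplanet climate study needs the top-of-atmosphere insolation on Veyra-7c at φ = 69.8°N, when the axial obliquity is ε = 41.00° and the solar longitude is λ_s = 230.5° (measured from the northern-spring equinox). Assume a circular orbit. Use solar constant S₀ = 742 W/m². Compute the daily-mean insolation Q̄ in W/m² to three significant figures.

Solar declination: sin δ = sin ε · sin λ_s = sin 41.00° × sin 230.5° = -0.50623, so δ = -30.413°.
cos H₀ = −tan(+69.8°) tan(-30.413°) = 1.5954 ≥ 1 ⇒ polar night, H₀ = 0 and Q̄ = 0.

Q̄ ≈ 0.00 W/m²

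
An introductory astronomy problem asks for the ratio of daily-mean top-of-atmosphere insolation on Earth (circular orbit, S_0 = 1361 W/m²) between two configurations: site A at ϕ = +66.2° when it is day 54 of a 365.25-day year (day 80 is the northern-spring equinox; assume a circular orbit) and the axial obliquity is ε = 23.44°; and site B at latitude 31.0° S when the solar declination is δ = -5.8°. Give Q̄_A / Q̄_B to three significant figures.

— Configuration A (ϕ=+66.2°):
Solar longitude: L_s = 360° × (54 − 80)/365.25 = -25.626°, i.e. -25.626° + 360° = 334.374°.
sin δ = sin 23.44° × sin 334.374° = -0.17204, so δ = -9.907°.
cos h₀ = −tan(+66.2°) tan(-9.907°) = 0.3960, h₀ = 1.1637 rad.
Bracket: h₀ sin ϕ sin δ + cos ϕ cos δ sin h₀ = 1.1637×0.91496×-0.17204 + 0.40355×0.98509×0.91826 = -0.183178 + 0.365039 = 0.181861.
Q̄ = (S_0/π) × [bracket] = (1361/π) × 0.181861 = 78.786 W/m².
— Configuration B (ϕ=-31.0°):
cos h₀ = −tan(-31.0°) tan(-5.800°) = -0.0610, h₀ = 1.6319 rad.
Bracket: h₀ sin ϕ sin δ + cos ϕ cos δ sin h₀ = 1.6319×-0.51504×-0.10106 + 0.85717×0.99488×0.99814 = 0.084940 + 0.851195 = 0.936135.
Q̄ = (S_0/π) × [bracket] = (1361/π) × 0.936135 = 405.55 W/m².
Ratio Q̄_A / Q̄_B = 78.786 / 405.55 = 0.1943.

Q̄_A / Q̄_B ≈ 0.194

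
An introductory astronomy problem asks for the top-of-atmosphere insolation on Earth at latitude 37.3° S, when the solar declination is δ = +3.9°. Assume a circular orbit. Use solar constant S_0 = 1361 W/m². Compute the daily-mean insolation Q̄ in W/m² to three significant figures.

cos h₀ = −tan(-37.3°) tan(+3.900°) = 0.0519, h₀ = 1.5188 rad.
Bracket: h₀ sin ϕ sin δ + cos ϕ cos δ sin h₀ = 1.5188×-0.60599×0.06802 + 0.79547×0.99768×0.99865 = -0.062604 + 0.792553 = 0.729949.
Q̄ = (S_0/π) × [bracket] = (1361/π) × 0.729949 = 316.2 W/m².

Q̄ ≈ 316 W/m²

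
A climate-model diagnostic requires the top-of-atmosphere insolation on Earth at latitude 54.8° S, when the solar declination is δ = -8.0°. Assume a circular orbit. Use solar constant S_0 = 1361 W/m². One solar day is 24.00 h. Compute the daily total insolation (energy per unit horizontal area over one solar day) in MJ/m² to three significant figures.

cos h₀ = −tan(-54.8°) tan(-8.000°) = -0.1992, h₀ = 1.7714 rad.
Bracket: h₀ sin ϕ sin δ + cos ϕ cos δ sin h₀ = 1.7714×-0.81714×-0.13917 + 0.57643×0.99027×0.97995 = 0.201446 + 0.559376 = 0.760822.
Q̄ = (S_0/π) × [bracket] = (1361/π) × 0.760822 = 329.60 W/m².
Daily total = Q̄ × 24.00 h × 3600 s/h = 329.60 × 24.00 × 3600 / 10⁶ = 28.48 MJ/m².

28.5 MJ/m²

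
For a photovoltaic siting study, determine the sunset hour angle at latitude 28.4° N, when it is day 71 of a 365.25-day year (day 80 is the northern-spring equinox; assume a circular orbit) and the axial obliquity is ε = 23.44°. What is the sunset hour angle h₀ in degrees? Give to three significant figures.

Solar longitude: L_s = 360° × (71 − 80)/365.25 = -8.871°, i.e. -8.871° + 360° = 351.129°.
sin δ = sin 23.44° × sin 351.129° = -0.06134, so δ = -3.517°.
cos h₀ = −tan ϕ · tan δ = −tan(+28.4°) × tan(-3.517°) = 0.0332, so h₀ = 1.5376 rad = 88.10°.

h₀ = 88.1°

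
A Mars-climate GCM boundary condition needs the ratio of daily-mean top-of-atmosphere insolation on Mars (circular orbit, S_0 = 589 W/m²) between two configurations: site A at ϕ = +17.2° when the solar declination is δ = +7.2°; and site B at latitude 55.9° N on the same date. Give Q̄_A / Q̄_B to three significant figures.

Q̄_A / Q̄_B ≈ 1.38

— Configuration A (ϕ=+17.2°):
cos h₀ = −tan(+17.2°) tan(+7.200°) = -0.0391, h₀ = 1.6099 rad.
Bracket: h₀ sin ϕ sin δ + cos ϕ cos δ sin h₀ = 1.6099×0.29571×0.12533 + 0.95528×0.99211×0.99924 = 0.059665 + 0.947023 = 1.006688.
Q̄ = (S_0/π) × [bracket] = (589/π) × 1.006688 = 188.74 W/m².
— Configuration B (ϕ=+55.9°):
cos h₀ = −tan(+55.9°) tan(+7.200°) = -0.1866, h₀ = 1.7585 rad.
Bracket: h₀ sin ϕ sin δ + cos ϕ cos δ sin h₀ = 1.7585×0.82806×0.12533 + 0.56064×0.99211×0.98244 = 0.182498 + 0.546449 = 0.728947.
Q̄ = (S_0/π) × [bracket] = (589/π) × 0.728947 = 136.67 W/m².
Ratio Q̄_A / Q̄_B = 188.74 / 136.67 = 1.381.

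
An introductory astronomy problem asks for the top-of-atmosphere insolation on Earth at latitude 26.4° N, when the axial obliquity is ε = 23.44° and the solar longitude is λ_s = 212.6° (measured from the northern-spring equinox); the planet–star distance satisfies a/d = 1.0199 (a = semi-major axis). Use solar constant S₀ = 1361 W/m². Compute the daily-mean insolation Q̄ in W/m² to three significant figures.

Q̄ ≈ 329 W/m²

Solar declination: sin δ = sin ε · sin λ_s = sin 23.44° × sin 212.6° = -0.21432, so δ = -12.375°.
cos H₀ = −tan(+26.4°) tan(-12.375°) = 0.1089, H₀ = 1.4617 rad.
Bracket: H₀ sin φ sin δ + cos φ cos δ sin H₀ = 1.4617×0.44464×-0.21432 + 0.89571×0.97676×0.99405 = -0.139293 + 0.869688 = 0.730395.
Inverse-square distance factor (a/d)² = 1.0199² = 1.040196.
Q̄ = (S₀/π) × 1.040196 × [bracket] = (1361/π) × 1.040196 × 0.730395 = 329.1 W/m².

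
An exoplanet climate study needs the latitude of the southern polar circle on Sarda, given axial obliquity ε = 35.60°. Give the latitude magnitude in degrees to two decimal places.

54.40°

The polar circle is the lowest latitude that experiences at least one full rotation of continuous darkness at the northern-summer solstice; it lies at |ϕ| = 90° − ε = 90° − 35.60° = 54.40°.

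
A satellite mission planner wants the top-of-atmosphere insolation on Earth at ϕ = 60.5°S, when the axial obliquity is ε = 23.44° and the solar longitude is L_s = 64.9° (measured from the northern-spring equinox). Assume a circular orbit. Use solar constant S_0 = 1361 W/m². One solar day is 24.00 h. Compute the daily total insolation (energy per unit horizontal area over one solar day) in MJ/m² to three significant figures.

Solar declination: sin δ = sin ε · sin L_s = sin 23.44° × sin 64.9° = 0.36022, so δ = +21.114°.
cos h₀ = −tan(-60.5°) tan(+21.114°) = 0.6825, h₀ = 0.8196 rad.
Bracket: h₀ sin ϕ sin δ + cos ϕ cos δ sin h₀ = 0.8196×-0.87036×0.36022 + 0.49242×0.93287×0.73087 = -0.256962 + 0.335735 = 0.078773.
Q̄ = (S_0/π) × [bracket] = (1361/π) × 0.078773 = 34.126 W/m².
Daily total = Q̄ × 24.00 h × 3600 s/h = 34.126 × 24.00 × 3600 / 10⁶ = 2.948 MJ/m².

2.95 MJ/m²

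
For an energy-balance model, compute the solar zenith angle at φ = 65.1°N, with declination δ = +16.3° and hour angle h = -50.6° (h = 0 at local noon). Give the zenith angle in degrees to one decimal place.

cos θ_z = sin φ sin δ + cos φ cos δ cos h = 0.254577 + 0.256502 = 0.511079.
θ_z = arccos(0.511079) = 59.3°.

θ_z = 59.3°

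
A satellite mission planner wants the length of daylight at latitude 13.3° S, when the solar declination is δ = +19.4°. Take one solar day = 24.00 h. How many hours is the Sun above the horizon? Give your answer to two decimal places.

11.36 h

cos H₀ = −tan φ · tan δ = −tan(-13.3°) × tan(+19.400°) = 0.0832, so H₀ = 1.4875 rad = 85.22°.
Daylight = 2H₀/(2π) × 24.00 h = (1.4875/π) × 24.00 = 11.36 h.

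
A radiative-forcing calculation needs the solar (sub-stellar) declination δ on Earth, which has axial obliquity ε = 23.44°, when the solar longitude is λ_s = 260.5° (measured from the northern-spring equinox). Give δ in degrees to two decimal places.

δ = -23.10°

sin δ = sin ε · sin λ_s = sin 23.44° × sin 260.5° = -0.392333.
δ = arcsin(-0.392333) = -23.10°.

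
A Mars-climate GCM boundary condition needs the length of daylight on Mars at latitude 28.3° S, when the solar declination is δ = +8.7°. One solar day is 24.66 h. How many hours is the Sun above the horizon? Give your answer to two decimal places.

11.68 h

cos H₀ = −tan φ · tan δ = −tan(-28.3°) × tan(+8.700°) = 0.0824, so H₀ = 1.4883 rad = 85.27°.
Daylight = 2H₀/(2π) × 24.66 h = (1.4883/π) × 24.66 = 11.68 h.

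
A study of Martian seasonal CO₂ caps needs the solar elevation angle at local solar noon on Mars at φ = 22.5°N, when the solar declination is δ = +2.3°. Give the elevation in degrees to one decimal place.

69.8°

At local noon the hour angle is zero, so the zenith angle equals |φ − δ| = |+22.5° − (+2.300°)| = 20.200°.
Elevation = 90° − 20.200° = 69.8°.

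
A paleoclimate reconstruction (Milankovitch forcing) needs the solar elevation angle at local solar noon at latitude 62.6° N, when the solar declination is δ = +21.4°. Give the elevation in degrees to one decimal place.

48.8°

At local noon the hour angle is zero, so the zenith angle equals |φ − δ| = |+62.6° − (+21.400°)| = 41.200°.
Elevation = 90° − 41.200° = 48.8°.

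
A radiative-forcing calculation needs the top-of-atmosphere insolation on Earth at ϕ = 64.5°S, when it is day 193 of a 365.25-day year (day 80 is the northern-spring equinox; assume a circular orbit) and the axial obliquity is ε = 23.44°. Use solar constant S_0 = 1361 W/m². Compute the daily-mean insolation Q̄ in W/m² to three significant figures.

Q̄ ≈ 10.9 W/m²

Solar longitude: L_s = 360° × (193 − 80)/365.25 = 111.376°.
sin δ = sin 23.44° × sin 111.376° = 0.37042, so δ = +21.742°.
cos h₀ = −tan(-64.5°) tan(+21.742°) = 0.8361, h₀ = 0.5807 rad.
Bracket: h₀ sin ϕ sin δ + cos ϕ cos δ sin h₀ = 0.5807×-0.90259×0.37042 + 0.43051×0.92886×0.54859 = -0.194150 + 0.219372 = 0.025222.
Q̄ = (S_0/π) × [bracket] = (1361/π) × 0.025222 = 10.93 W/m².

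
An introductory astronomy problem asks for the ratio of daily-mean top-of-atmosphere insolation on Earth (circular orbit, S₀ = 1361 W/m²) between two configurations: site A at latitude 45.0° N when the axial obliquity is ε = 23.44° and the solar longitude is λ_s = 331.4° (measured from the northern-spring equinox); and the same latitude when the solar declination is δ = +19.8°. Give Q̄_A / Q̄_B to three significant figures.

— Configuration A (φ=+45.0°):
Solar declination: sin δ = sin ε · sin λ_s = sin 23.44° × sin 331.4° = -0.19042, so δ = -10.977°.
cos H₀ = −tan(+45.0°) tan(-10.977°) = 0.1940, H₀ = 1.3756 rad.
Bracket: H₀ sin φ sin δ + cos φ cos δ sin H₀ = 1.3756×0.70711×-0.19042 + 0.70711×0.98170×0.98101 = -0.185222 + 0.680988 = 0.495766.
Q̄ = (S₀/π) × [bracket] = (1361/π) × 0.495766 = 214.78 W/m².
— Configuration B (φ=+45.0°):
cos H₀ = −tan(+45.0°) tan(+19.800°) = -0.3600, H₀ = 1.9391 rad.
Bracket: H₀ sin φ sin δ + cos φ cos δ sin H₀ = 1.9391×0.70711×0.33874 + 0.70711×0.94088×0.93294 = 0.464466 + 0.620690 = 1.085156.
Q̄ = (S₀/π) × [bracket] = (1361/π) × 1.085156 = 470.11 W/m².
Ratio Q̄_A / Q̄_B = 214.78 / 470.11 = 0.4569.

Q̄_A / Q̄_B ≈ 0.457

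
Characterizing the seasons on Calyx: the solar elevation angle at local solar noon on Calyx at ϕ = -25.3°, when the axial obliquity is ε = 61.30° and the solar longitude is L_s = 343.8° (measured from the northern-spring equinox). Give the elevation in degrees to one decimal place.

78.9°

Solar declination: sin δ = sin ε · sin L_s = sin 61.30° × sin 343.8° = -0.24472, so δ = -14.165°.
At local noon the hour angle is zero, so the zenith angle equals |ϕ − δ| = |-25.3° − (-14.165°)| = 11.135°.
Elevation = 90° − 11.135° = 78.9°.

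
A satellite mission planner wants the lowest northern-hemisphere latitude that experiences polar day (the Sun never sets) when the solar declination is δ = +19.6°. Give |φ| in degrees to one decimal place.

|φ| = 70.4°

Polar day requires cos H₀ = −tan φ tan δ ≤ −1, i.e. tan φ tan δ ≥ 1.
The boundary is |tan φ| · |tan δ| = 1, so |φ| = 90° − |δ| = 90° − 19.6° = 70.4° in the northern hemisphere.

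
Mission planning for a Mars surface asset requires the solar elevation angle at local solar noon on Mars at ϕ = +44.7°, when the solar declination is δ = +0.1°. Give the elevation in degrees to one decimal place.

45.4°

At local noon the hour angle is zero, so the zenith angle equals |ϕ − δ| = |+44.7° − (+0.100°)| = 44.600°.
Elevation = 90° − 44.600° = 45.4°.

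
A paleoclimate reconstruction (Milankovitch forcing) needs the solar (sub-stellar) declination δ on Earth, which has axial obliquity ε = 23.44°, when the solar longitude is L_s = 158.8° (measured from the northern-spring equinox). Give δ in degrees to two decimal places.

sin δ = sin ε · sin L_s = sin 23.44° × sin 158.8° = 0.143850.
δ = arcsin(0.143850) = +8.27°.

δ = +8.27°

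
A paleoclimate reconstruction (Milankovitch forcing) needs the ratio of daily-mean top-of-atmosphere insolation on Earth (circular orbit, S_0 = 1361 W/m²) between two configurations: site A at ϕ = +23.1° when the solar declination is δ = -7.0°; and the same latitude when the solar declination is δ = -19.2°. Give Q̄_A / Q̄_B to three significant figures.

— Configuration A (ϕ=+23.1°):
cos h₀ = −tan(+23.1°) tan(-7.000°) = 0.0524, h₀ = 1.5184 rad.
Bracket: h₀ sin ϕ sin δ + cos ϕ cos δ sin h₀ = 1.5184×0.39234×-0.12187 + 0.91982×0.99255×0.99863 = -0.072602 + 0.911717 = 0.839115.
Q̄ = (S_0/π) × [bracket] = (1361/π) × 0.839115 = 363.52 W/m².
— Configuration B (ϕ=+23.1°):
cos h₀ = −tan(+23.1°) tan(-19.200°) = 0.1485, h₀ = 1.4217 rad.
Bracket: h₀ sin ϕ sin δ + cos ϕ cos δ sin h₀ = 1.4217×0.39234×-0.32887 + 0.91982×0.94438×0.98891 = -0.183440 + 0.859026 = 0.675586.
Q̄ = (S_0/π) × [bracket] = (1361/π) × 0.675586 = 292.68 W/m².
Ratio Q̄_A / Q̄_B = 363.52 / 292.68 = 1.242.

Q̄_A / Q̄_B ≈ 1.24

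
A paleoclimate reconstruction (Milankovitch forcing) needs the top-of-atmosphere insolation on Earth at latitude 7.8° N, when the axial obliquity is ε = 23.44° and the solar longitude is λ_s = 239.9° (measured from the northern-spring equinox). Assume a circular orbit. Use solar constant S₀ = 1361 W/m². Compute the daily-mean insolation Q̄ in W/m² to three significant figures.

Solar declination: sin δ = sin ε · sin λ_s = sin 23.44° × sin 239.9° = -0.34415, so δ = -20.130°.
cos H₀ = −tan(+7.8°) tan(-20.130°) = 0.0502, H₀ = 1.5206 rad.
Bracket: H₀ sin φ sin δ + cos φ cos δ sin H₀ = 1.5206×0.13572×-0.34415 + 0.99075×0.93892×0.99874 = -0.071024 + 0.929063 = 0.858039.
Q̄ = (S₀/π) × [bracket] = (1361/π) × 0.858039 = 371.7 W/m².

Q̄ ≈ 372 W/m²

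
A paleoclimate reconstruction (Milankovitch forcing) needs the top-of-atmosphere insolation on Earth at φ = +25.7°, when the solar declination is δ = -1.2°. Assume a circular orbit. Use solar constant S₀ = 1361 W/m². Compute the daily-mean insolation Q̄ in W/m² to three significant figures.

cos H₀ = −tan(+25.7°) tan(-1.200°) = 0.0101, H₀ = 1.5607 rad.
Bracket: H₀ sin φ sin δ + cos φ cos δ sin H₀ = 1.5607×0.43366×-0.02094 + 0.90108×0.99978×0.99995 = -0.014172 + 0.900837 = 0.886665.
Q̄ = (S₀/π) × [bracket] = (1361/π) × 0.886665 = 384.1 W/m².

Q̄ ≈ 384 W/m²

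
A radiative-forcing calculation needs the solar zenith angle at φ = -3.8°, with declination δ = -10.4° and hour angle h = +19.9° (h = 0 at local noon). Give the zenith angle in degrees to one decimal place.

cos θ_z = sin φ sin δ + cos φ cos δ cos h = 0.011964 + 0.922807 = 0.934771.
θ_z = arccos(0.934771) = 20.8°.

θ_z = 20.8°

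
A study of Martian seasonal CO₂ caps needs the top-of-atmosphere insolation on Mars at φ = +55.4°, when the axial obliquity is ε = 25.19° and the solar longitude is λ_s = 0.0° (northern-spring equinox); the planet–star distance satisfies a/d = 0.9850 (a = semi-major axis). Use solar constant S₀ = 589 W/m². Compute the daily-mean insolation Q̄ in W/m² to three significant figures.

Q̄ ≈ 103 W/m²

Solar declination: sin δ = sin ε · sin λ_s = sin 25.19° × sin 0.0° = 0.00000, so δ = +0.000°.
cos H₀ = −tan(+55.4°) tan(+0.000°) = -0.0000, H₀ = 1.5708 rad.
Bracket: H₀ sin φ sin δ + cos φ cos δ sin H₀ = 1.5708×0.82314×0.00000 + 0.56784×1.00000×1.00000 = 0.000000 + 0.567840 = 0.567840.
Inverse-square distance factor (a/d)² = 0.9850² = 0.970225.
Q̄ = (S₀/π) × 0.970225 × [bracket] = (589/π) × 0.970225 × 0.567840 = 103.3 W/m².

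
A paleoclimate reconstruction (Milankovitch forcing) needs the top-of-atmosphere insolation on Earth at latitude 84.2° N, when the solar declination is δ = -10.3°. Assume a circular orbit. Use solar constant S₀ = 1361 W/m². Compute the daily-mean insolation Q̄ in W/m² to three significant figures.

Q̄ ≈ 0.00 W/m²

cos H₀ = −tan(+84.2°) tan(-10.300°) = 1.7891 ≥ 1 ⇒ polar night, H₀ = 0 and Q̄ = 0.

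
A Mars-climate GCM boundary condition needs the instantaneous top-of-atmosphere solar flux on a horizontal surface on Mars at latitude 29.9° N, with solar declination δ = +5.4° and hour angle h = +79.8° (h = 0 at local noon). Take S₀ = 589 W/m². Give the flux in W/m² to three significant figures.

118 W/m²

cos θ_z = sin φ sin δ + cos φ cos δ cos h = 0.046912 + 0.152833 = 0.199745.
Flux = S₀ · cos θ_z = 589 × 0.199745 = 117.6 W/m².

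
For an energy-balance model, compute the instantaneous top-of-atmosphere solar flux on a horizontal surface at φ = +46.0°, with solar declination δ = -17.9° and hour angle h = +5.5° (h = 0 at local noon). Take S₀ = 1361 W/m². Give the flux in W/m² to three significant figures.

595 W/m²

cos θ_z = sin φ sin δ + cos φ cos δ cos h = -0.221094 + 0.657990 = 0.436896.
Flux = S₀ · cos θ_z = 1361 × 0.436896 = 594.6 W/m².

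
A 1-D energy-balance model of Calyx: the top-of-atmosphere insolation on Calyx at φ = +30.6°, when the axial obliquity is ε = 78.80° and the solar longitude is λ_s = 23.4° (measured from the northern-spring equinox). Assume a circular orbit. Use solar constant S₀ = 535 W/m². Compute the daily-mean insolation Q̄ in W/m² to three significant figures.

Solar declination: sin δ = sin ε · sin λ_s = sin 78.80° × sin 23.4° = 0.38958, so δ = +22.929°.
cos H₀ = −tan(+30.6°) tan(+22.929°) = -0.2502, H₀ = 1.8236 rad.
Bracket: H₀ sin φ sin δ + cos φ cos δ sin H₀ = 1.8236×0.50904×0.38958 + 0.86074×0.92099×0.96820 = 0.361641 + 0.767524 = 1.129165.
Q̄ = (S₀/π) × [bracket] = (535/π) × 1.129165 = 192.3 W/m².

Q̄ ≈ 192 W/m²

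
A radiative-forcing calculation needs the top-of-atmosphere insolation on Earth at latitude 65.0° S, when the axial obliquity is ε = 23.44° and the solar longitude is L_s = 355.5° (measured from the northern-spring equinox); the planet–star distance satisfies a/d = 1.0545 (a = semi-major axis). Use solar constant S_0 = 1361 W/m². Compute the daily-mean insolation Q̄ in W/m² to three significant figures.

Q̄ ≈ 225 W/m²

Solar declination: sin δ = sin ε · sin L_s = sin 23.44° × sin 355.5° = -0.03121, so δ = -1.788°.
cos h₀ = −tan(-65.0°) tan(-1.788°) = -0.0670, h₀ = 1.6378 rad.
Bracket: h₀ sin ϕ sin δ + cos ϕ cos δ sin h₀ = 1.6378×-0.90631×-0.03121 + 0.42262×0.99951×0.99776 = 0.046327 + 0.421467 = 0.467794.
Inverse-square distance factor (a/d)² = 1.0545² = 1.111970.
Q̄ = (S_0/π) × 1.111970 × [bracket] = (1361/π) × 1.111970 × 0.467794 = 225.3 W/m².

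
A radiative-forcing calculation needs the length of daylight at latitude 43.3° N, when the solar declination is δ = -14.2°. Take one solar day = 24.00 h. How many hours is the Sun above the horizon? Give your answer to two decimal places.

cos H₀ = −tan φ · tan δ = −tan(+43.3°) × tan(-14.200°) = 0.2385, so H₀ = 1.3300 rad = 76.20°.
Daylight = 2H₀/(2π) × 24.00 h = (1.3300/π) × 24.00 = 10.16 h.

10.16 h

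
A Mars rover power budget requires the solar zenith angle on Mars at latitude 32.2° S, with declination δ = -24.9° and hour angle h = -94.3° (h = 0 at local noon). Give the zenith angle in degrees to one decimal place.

θ_z = 80.4°

cos θ_z = sin ϕ sin δ + cos ϕ cos δ cos h = 0.224360 + -0.057549 = 0.166811.
θ_z = arccos(0.166811) = 80.4°.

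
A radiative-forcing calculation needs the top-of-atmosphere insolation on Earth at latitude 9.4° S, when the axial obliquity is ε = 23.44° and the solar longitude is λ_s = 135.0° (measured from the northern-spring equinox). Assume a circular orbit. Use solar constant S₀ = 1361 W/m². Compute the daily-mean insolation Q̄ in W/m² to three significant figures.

Q̄ ≈ 379 W/m²

Solar declination: sin δ = sin ε · sin λ_s = sin 23.44° × sin 135.0° = 0.28128, so δ = +16.337°.
cos H₀ = −tan(-9.4°) tan(+16.337°) = 0.0485, H₀ = 1.5223 rad.
Bracket: H₀ sin φ sin δ + cos φ cos δ sin H₀ = 1.5223×-0.16333×0.28128 + 0.98657×0.95963×0.99882 = -0.069937 + 0.945625 = 0.875688.
Q̄ = (S₀/π) × [bracket] = (1361/π) × 0.875688 = 379.4 W/m².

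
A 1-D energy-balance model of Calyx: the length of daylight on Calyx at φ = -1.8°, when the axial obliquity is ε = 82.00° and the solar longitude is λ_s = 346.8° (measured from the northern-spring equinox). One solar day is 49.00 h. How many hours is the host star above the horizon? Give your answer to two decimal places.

24.61 h

Solar declination: sin δ = sin ε · sin λ_s = sin 82.00° × sin 346.8° = -0.22613, so δ = -13.069°.
cos H₀ = −tan φ · tan δ = −tan(-1.8°) × tan(-13.069°) = -0.0073, so H₀ = 1.5781 rad = 90.42°.
Daylight = 2H₀/(2π) × 49.00 h = (1.5781/π) × 49.00 = 24.61 h.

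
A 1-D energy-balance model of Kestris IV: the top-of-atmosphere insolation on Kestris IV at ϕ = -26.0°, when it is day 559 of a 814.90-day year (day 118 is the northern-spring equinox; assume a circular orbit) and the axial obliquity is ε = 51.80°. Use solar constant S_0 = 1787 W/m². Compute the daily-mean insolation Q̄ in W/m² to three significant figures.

Q̄ ≈ 582 W/m²

Solar longitude: L_s = 360° × (559 − 118)/814.90 = 194.821°.
sin δ = sin 51.80° × sin 194.821° = -0.20103, so δ = -11.597°.
cos h₀ = −tan(-26.0°) tan(-11.597°) = -0.1001, h₀ = 1.6711 rad.
Bracket: h₀ sin ϕ sin δ + cos ϕ cos δ sin h₀ = 1.6711×-0.43837×-0.20103 + 0.89879×0.97959×0.99498 = 0.147267 + 0.876026 = 1.023293.
Q̄ = (S_0/π) × [bracket] = (1787/π) × 1.023293 = 582.1 W/m².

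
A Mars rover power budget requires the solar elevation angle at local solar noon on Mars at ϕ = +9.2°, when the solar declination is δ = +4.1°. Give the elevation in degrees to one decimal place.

84.9°

At local noon the hour angle is zero, so the zenith angle equals |ϕ − δ| = |+9.2° − (+4.100°)| = 5.100°.
Elevation = 90° − 5.100° = 84.9°.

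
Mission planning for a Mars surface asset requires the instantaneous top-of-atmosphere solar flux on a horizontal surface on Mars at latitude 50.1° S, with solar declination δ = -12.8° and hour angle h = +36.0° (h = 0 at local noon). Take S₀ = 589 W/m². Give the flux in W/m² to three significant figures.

cos θ_z = sin φ sin δ + cos φ cos δ cos h = 0.169964 + 0.506048 = 0.676012.
Flux = S₀ · cos θ_z = 589 × 0.676012 = 398.2 W/m².

398 W/m²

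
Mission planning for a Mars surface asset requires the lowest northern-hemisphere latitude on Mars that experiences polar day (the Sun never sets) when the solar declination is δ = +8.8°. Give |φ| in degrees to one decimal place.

Polar day requires cos H₀ = −tan φ tan δ ≤ −1, i.e. tan φ tan δ ≥ 1.
The boundary is |tan φ| · |tan δ| = 1, so |φ| = 90° − |δ| = 90° − 8.8° = 81.2° in the northern hemisphere.

|φ| = 81.2°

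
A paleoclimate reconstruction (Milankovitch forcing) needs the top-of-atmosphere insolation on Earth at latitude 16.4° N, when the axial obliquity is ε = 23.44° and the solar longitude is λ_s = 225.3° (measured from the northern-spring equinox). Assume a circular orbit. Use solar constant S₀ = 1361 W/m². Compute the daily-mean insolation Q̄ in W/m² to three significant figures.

Solar declination: sin δ = sin ε · sin λ_s = sin 23.44° × sin 225.3° = -0.28275, so δ = -16.424°.
cos H₀ = −tan(+16.4°) tan(-16.424°) = 0.0868, H₀ = 1.4839 rad.
Bracket: H₀ sin φ sin δ + cos φ cos δ sin H₀ = 1.4839×0.28234×-0.28275 + 0.95931×0.95919×0.99623 = -0.118462 + 0.916692 = 0.798230.
Q̄ = (S₀/π) × [bracket] = (1361/π) × 0.798230 = 345.8 W/m².

Q̄ ≈ 346 W/m²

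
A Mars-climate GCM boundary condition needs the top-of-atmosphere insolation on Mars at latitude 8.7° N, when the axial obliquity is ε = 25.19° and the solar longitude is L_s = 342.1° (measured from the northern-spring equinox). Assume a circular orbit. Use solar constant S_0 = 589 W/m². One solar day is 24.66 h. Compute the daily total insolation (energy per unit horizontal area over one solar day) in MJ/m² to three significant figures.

15.8 MJ/m²

Solar declination: sin δ = sin ε · sin L_s = sin 25.19° × sin 342.1° = -0.13082, so δ = -7.517°.
cos h₀ = −tan(+8.7°) tan(-7.517°) = 0.0202, h₀ = 1.5506 rad.
Bracket: h₀ sin ϕ sin δ + cos ϕ cos δ sin h₀ = 1.5506×0.15126×-0.13082 + 0.98849×0.99141×0.99980 = -0.030683 + 0.979803 = 0.949120.
Q̄ = (S_0/π) × [bracket] = (589/π) × 0.949120 = 177.95 W/m².
Daily total = Q̄ × 24.66 h × 3600 s/h = 177.95 × 24.66 × 3600 / 10⁶ = 15.80 MJ/m².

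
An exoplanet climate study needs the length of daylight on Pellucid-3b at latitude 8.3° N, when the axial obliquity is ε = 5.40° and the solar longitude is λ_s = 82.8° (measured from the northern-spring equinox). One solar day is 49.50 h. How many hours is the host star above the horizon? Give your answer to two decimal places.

Solar declination: sin δ = sin ε · sin λ_s = sin 5.40° × sin 82.8° = 0.09337, so δ = +5.357°.
cos H₀ = −tan φ · tan δ = −tan(+8.3°) × tan(+5.357°) = -0.0137, so H₀ = 1.5845 rad = 90.78°.
Daylight = 2H₀/(2π) × 49.50 h = (1.5845/π) × 49.50 = 24.97 h.

24.97 h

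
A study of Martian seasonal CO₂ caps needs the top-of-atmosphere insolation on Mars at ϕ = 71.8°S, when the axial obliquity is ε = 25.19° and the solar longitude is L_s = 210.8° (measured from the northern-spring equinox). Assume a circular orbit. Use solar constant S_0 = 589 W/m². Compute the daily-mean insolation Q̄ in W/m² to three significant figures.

Q̄ ≈ 132 W/m²

Solar declination: sin δ = sin ε · sin L_s = sin 25.19° × sin 210.8° = -0.21794, so δ = -12.588°.
cos h₀ = −tan(-71.8°) tan(-12.588°) = -0.6792, h₀ = 2.3174 rad.
Bracket: h₀ sin ϕ sin δ + cos ϕ cos δ sin h₀ = 2.3174×-0.94997×-0.21794 + 0.31233×0.97596×0.73397 = 0.479786 + 0.223730 = 0.703516.
Q̄ = (S_0/π) × [bracket] = (589/π) × 0.703516 = 131.9 W/m².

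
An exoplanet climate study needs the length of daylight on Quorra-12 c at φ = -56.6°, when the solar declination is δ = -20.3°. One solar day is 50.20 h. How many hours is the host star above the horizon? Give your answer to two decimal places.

34.62 h

cos H₀ = −tan φ · tan δ = −tan(-56.6°) × tan(-20.300°) = -0.5610, so H₀ = 2.1664 rad = 124.12°.
Daylight = 2H₀/(2π) × 50.20 h = (2.1664/π) × 50.20 = 34.62 h.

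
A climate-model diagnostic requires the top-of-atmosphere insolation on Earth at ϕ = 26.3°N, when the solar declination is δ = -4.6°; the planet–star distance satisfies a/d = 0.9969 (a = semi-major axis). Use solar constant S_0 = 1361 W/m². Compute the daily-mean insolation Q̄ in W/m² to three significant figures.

Q̄ ≈ 361 W/m²

cos h₀ = −tan(+26.3°) tan(-4.600°) = 0.0398, h₀ = 1.5310 rad.
Bracket: h₀ sin ϕ sin δ + cos ϕ cos δ sin h₀ = 1.5310×0.44307×-0.08020 + 0.89649×0.99678×0.99921 = -0.054403 + 0.892897 = 0.838494.
Inverse-square distance factor (a/d)² = 0.9969² = 0.993810.
Q̄ = (S_0/π) × 0.993810 × [bracket] = (1361/π) × 0.993810 × 0.838494 = 361.0 W/m².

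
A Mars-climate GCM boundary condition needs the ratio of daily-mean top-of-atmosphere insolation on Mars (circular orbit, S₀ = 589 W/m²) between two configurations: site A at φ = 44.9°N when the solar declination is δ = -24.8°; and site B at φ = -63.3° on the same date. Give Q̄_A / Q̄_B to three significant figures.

— Configuration A (φ=+44.9°):
cos H₀ = −tan(+44.9°) tan(-24.800°) = 0.4605, H₀ = 1.0923 rad.
Bracket: H₀ sin φ sin δ + cos φ cos δ sin H₀ = 1.0923×0.70587×-0.41945 + 0.70834×0.90778×0.88768 = -0.323405 + 0.570793 = 0.247388.
Q̄ = (S₀/π) × [bracket] = (589/π) × 0.247388 = 46.381 W/m².
— Configuration B (φ=-63.3°):
cos H₀ = −tan(-63.3°) tan(-24.800°) = -0.9187, H₀ = 2.7356 rad.
Bracket: H₀ sin φ sin δ + cos φ cos δ sin H₀ = 2.7356×-0.89337×-0.41945 + 0.44932×0.90778×0.39492 = 1.025095 + 0.161081 = 1.186176.
Q̄ = (S₀/π) × [bracket] = (589/π) × 1.186176 = 222.39 W/m².
Ratio Q̄_A / Q̄_B = 46.381 / 222.39 = 0.2086.

Q̄_A / Q̄_B ≈ 0.209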